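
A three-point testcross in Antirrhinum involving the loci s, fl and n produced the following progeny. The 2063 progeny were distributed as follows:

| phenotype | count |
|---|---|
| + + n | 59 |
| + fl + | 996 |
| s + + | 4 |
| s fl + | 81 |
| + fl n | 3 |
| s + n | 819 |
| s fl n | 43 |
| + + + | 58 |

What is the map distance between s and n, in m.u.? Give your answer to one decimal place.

7.1 m.u.

The two most frequent reciprocal classes, + fl + and s + n, are the parental types, so the F1 was + fl + / s + n.
The two rarest classes, + fl n and s + +, are the double crossovers. Comparing them with the parentals, only the n allele has switched, so n is the middle locus and the order is s – n – fl.
Crossovers in the s–n interval produce the single-crossover classes s fl + and + + n (81 + 59 = 140) plus the double crossovers (7).
RF(s–n) = (140 + 7) / 2063 = 147/2063 = 0.0713 → 7.1 m.u.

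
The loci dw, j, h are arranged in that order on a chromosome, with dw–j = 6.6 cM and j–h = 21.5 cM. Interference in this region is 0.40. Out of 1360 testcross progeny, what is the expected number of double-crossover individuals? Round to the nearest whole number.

12

Map distances give recombination frequencies of 0.066 and 0.215 for the two intervals.
With interference 0.40 (so coincidence = 0.60), expected double-crossover frequency = 0.066 × 0.215 × 0.60 = 0.00851.
Expected number = 0.00851 × 1360 = 11.58 ≈ 12.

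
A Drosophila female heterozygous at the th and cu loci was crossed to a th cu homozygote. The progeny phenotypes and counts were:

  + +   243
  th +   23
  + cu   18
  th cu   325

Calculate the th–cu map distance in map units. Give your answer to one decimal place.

The two most frequent classes, + + (243) and th cu (325), are the parental types, so the F1 was + + / th cu.
The recombinant classes are + cu and th +: 18 + 23 = 41.
Recombination frequency = 41/609 = 0.0673 ≈ 6.7%, i.e. 6.7 map units.

6.7 map units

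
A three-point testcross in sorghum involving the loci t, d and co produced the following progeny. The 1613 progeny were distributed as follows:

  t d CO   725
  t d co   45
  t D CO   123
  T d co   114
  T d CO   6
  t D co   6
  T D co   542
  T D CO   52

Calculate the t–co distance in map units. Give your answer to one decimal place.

6.8 map units

The two most frequent reciprocal classes, T D co and t d CO, are the parental types, so the F1 was T D co / t d CO.
The two rarest classes, t D co and T d CO, are the double crossovers. Comparing them with the parentals, only the t allele has switched, so t is the middle locus and the order is d – t – co.
Crossovers in the t–co interval produce the single-crossover classes T D CO and t d co (52 + 45 = 97) plus the double crossovers (12).
RF(t–co) = (97 + 12) / 1613 = 109/1613 = 0.0676 → 6.8 map units.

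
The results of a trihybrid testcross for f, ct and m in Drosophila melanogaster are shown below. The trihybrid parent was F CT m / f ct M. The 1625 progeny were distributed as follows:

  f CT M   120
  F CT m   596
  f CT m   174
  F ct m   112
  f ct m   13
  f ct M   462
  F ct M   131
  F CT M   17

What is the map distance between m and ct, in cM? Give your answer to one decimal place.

The two rarest classes, F CT M and f ct m, are the double crossovers. Comparing them with the parentals, only the m allele has switched, so m is the middle locus and the order is f – m – ct.
Crossovers in the m–ct interval produce the single-crossover classes F ct m and f CT M (112 + 120 = 232) plus the double crossovers (30).
RF(m–ct) = (232 + 30) / 1625 = 262/1625 = 0.1612 → 16.1 cM.

16.1 cM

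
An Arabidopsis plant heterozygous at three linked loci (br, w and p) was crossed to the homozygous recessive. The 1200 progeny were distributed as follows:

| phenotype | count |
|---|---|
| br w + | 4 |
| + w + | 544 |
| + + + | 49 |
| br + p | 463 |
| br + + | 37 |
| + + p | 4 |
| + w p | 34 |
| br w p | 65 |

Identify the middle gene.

The two most frequent reciprocal classes, + w + and br + p, are the parental types, so the F1 was + w + / br + p.
The two rarest classes, br w + and + + p, are the double crossovers. Comparing them with the parentals, only the br allele has switched, so br is the middle locus and the order is p – br – w.

br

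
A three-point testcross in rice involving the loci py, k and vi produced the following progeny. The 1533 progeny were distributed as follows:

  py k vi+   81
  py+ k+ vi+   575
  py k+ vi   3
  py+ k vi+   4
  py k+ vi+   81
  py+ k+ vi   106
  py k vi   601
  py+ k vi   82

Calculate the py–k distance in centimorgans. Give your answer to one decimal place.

11.1 centimorgans

The two most frequent reciprocal classes, py k vi and py+ k+ vi+, are the parental types, so the F1 was py k vi / py+ k+ vi+.
The two rarest classes, py k+ vi and py+ k vi+, are the double crossovers. Comparing them with the parentals, only the k allele has switched, so k is the middle locus and the order is vi – k – py.
Crossovers in the k–py interval produce the single-crossover classes py+ k vi and py k+ vi+ (82 + 81 = 163) plus the double crossovers (7).
RF(k–py) = (163 + 7) / 1533 = 170/1533 = 0.1109 → 11.1 centimorgans.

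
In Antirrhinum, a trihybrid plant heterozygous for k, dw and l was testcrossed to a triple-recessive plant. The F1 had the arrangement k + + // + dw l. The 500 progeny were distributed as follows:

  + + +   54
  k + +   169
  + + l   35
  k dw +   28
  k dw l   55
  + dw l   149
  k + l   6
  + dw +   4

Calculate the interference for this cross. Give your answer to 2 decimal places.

The two rarest classes, k + l and + dw +, are the double crossovers. Comparing them with the parentals, only the l allele has switched, so l is the middle locus and the order is dw – l – k.
dw–l: (63 + 10)/500 = 0.1460; l–k: (109 + 10)/500 = 0.2380.
Expected DCO frequency = 0.1460 × 0.2380 ≈ 0.03475; observed = 10/500 ≈ 0.02000.
Coefficient of coincidence = 0.02000/0.03475 ≈ 0.58; interference = 1 − 0.58 = 0.42.

0.42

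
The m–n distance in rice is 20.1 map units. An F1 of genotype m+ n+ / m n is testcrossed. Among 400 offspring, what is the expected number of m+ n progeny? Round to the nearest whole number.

40

A map distance of 20.1 map units corresponds to a recombination frequency of 0.201.
The F1 is m+ n+ / m n, so m+ n is a recombinant gamete class with expected frequency r/2 = 0.201/2 = 0.1005.
Expected number = 0.1005 × 400 = 40.20 ≈ 40.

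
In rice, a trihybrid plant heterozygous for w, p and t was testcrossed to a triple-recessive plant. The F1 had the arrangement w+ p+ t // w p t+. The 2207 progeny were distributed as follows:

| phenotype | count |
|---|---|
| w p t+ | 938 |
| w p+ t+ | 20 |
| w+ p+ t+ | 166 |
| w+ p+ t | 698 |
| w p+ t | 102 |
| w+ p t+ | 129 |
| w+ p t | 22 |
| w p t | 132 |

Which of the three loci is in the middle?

p

The two rarest classes, w+ p t and w p+ t+, are the double crossovers. Comparing them with the parentals, only the p allele has switched, so p is the middle locus and the order is w – p – t.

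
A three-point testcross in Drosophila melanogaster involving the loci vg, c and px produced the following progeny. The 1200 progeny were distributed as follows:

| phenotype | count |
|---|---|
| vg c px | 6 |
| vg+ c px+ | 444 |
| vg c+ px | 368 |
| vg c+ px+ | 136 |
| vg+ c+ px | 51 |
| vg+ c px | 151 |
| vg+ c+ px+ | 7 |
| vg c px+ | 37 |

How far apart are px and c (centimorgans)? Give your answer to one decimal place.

25.0 centimorgans

The two most frequent reciprocal classes, vg+ c px+ and vg c+ px, are the parental types, so the F1 was vg+ c px+ / vg c+ px.
The two rarest classes, vg+ c+ px+ and vg c px, are the double crossovers. Comparing them with the parentals, only the c allele has switched, so c is the middle locus and the order is vg – c – px.
Crossovers in the c–px interval produce the single-crossover classes vg+ c px and vg c+ px+ (151 + 136 = 287) plus the double crossovers (13).
RF(c–px) = (287 + 13) / 1200 = 300/1200 = 0.2500 → 25.0 centimorgans.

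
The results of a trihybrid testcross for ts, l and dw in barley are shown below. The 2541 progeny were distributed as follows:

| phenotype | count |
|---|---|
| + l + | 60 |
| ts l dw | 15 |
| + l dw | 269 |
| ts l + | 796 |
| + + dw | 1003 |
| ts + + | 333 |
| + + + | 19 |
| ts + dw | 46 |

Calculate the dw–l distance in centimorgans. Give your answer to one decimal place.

The two most frequent reciprocal classes, ts l + and + + dw, are the parental types, so the F1 was ts l + / + + dw.
The two rarest classes, ts l dw and + + +, are the double crossovers. Comparing them with the parentals, only the dw allele has switched, so dw is the middle locus and the order is l – dw – ts.
Crossovers in the l–dw interval produce the single-crossover classes ts + + and + l dw (333 + 269 = 602) plus the double crossovers (34).
RF(l–dw) = (602 + 34) / 2541 = 636/2541 = 0.2503 → 25.0 centimorgans.

25.0 centimorgans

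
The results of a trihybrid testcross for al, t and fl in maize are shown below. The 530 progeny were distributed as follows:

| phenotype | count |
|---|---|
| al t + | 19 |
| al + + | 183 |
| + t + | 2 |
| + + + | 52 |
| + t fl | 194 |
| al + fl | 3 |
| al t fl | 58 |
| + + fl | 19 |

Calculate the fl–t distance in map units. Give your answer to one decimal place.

8.1 map units

The two most frequent reciprocal classes, al + + and + t fl, are the parental types, so the F1 was al + + / + t fl.
The two rarest classes, al + fl and + t +, are the double crossovers. Comparing them with the parentals, only the fl allele has switched, so fl is the middle locus and the order is al – fl – t.
Crossovers in the fl–t interval produce the single-crossover classes al t + and + + fl (19 + 19 = 38) plus the double crossovers (5).
RF(fl–t) = (38 + 5) / 530 = 43/530 = 0.0811 → 8.1 map units.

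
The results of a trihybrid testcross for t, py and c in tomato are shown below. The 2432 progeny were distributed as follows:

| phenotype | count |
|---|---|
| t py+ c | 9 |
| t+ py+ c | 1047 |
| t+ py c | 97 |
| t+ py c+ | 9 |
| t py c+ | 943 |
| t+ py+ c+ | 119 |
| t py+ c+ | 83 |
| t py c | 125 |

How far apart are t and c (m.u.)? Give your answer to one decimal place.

The two most frequent reciprocal classes, t py c+ and t+ py+ c, are the parental types, so the F1 was t py c+ / t+ py+ c.
The two rarest classes, t+ py c+ and t py+ c, are the double crossovers. Comparing them with the parentals, only the t allele has switched, so t is the middle locus and the order is c – t – py.
Crossovers in the c–t interval produce the single-crossover classes t py c and t+ py+ c+ (125 + 119 = 244) plus the double crossovers (18).
RF(c–t) = (244 + 18) / 2432 = 262/2432 = 0.1077 → 10.8 m.u.

10.8 m.u.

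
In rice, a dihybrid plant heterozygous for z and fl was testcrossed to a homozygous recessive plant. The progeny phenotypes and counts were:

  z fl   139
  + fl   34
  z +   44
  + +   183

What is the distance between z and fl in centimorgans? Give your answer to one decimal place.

The two most frequent classes, + + (183) and z fl (139), are the parental types, so the F1 was + + / z fl.
The recombinant classes are + fl and z +: 34 + 44 = 78.
Recombination frequency = 78/400 = 0.1950 ≈ 19.5%, i.e. 19.5 centimorgans.

19.5 centimorgans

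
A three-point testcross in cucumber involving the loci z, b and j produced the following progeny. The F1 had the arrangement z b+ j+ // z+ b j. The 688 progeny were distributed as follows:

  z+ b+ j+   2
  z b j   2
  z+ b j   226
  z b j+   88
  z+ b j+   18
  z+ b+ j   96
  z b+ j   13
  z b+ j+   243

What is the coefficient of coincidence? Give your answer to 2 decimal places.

The two rarest classes, z+ b+ j+ and z b j, are the double crossovers. Comparing them with the parentals, only the z allele has switched, so z is the middle locus and the order is j – z – b.
j–z: (31 + 4)/688 = 0.0509; z–b: (184 + 4)/688 = 0.2733.
Expected DCO frequency = 0.0509 × 0.2733 ≈ 0.01391; observed = 4/688 ≈ 0.00581.
Coefficient of coincidence = 0.00581/0.01391 ≈ 0.42.

0.42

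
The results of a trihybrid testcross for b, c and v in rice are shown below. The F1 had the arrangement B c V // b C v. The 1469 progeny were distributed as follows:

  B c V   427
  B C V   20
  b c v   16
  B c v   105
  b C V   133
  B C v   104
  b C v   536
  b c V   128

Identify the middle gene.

c

The two rarest classes, B C V and b c v, are the double crossovers. Comparing them with the parentals, only the c allele has switched, so c is the middle locus and the order is v – c – b.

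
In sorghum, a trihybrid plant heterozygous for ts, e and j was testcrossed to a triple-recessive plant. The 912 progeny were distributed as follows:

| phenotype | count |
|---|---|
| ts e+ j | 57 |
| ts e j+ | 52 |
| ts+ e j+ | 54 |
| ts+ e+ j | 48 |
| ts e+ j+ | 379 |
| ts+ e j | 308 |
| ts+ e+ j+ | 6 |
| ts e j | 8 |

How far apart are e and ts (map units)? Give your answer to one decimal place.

12.5 map units

The two most frequent reciprocal classes, ts+ e j and ts e+ j+, are the parental types, so the F1 was ts+ e j / ts e+ j+.
The two rarest classes, ts e j and ts+ e+ j+, are the double crossovers. Comparing them with the parentals, only the ts allele has switched, so ts is the middle locus and the order is j – ts – e.
Crossovers in the ts–e interval produce the single-crossover classes ts+ e+ j and ts e j+ (48 + 52 = 100) plus the double crossovers (14).
RF(ts–e) = (100 + 14) / 912 = 114/912 = 0.1250 → 12.5 map units.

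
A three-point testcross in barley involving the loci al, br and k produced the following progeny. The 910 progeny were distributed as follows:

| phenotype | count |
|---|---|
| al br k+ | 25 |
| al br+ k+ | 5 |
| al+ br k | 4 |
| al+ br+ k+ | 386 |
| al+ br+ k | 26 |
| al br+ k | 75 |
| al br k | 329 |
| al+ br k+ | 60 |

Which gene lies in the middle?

al

The two most frequent reciprocal classes, al+ br+ k+ and al br k, are the parental types, so the F1 was al+ br+ k+ / al br k.
The two rarest classes, al br+ k+ and al+ br k, are the double crossovers. Comparing them with the parentals, only the al allele has switched, so al is the middle locus and the order is br – al – k.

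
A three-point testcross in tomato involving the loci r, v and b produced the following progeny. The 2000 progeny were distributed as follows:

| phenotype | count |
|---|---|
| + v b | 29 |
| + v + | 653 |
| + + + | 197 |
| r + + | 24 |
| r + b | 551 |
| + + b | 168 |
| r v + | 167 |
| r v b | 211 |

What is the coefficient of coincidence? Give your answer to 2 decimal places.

0.59

The two most frequent reciprocal classes, r + b and + v +, are the parental types, so the F1 was r + b / + v +.
The two rarest classes, r + + and + v b, are the double crossovers. Comparing them with the parentals, only the b allele has switched, so b is the middle locus and the order is v – b – r.
v–b: (408 + 53)/2000 = 0.2305; b–r: (335 + 53)/2000 = 0.1940.
Expected DCO frequency = 0.2305 × 0.1940 ≈ 0.04472; observed = 53/2000 ≈ 0.02650.
Coefficient of coincidence = 0.02650/0.04472 ≈ 0.59.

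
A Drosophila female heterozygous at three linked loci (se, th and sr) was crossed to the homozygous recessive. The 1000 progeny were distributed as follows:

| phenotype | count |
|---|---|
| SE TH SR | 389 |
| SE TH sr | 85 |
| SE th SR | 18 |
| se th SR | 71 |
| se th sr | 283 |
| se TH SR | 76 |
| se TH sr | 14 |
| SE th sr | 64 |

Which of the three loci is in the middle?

th

The two most frequent reciprocal classes, se th sr and SE TH SR, are the parental types, so the F1 was se th sr / SE TH SR.
The two rarest classes, se TH sr and SE th SR, are the double crossovers. Comparing them with the parentals, only the th allele has switched, so th is the middle locus and the order is sr – th – se.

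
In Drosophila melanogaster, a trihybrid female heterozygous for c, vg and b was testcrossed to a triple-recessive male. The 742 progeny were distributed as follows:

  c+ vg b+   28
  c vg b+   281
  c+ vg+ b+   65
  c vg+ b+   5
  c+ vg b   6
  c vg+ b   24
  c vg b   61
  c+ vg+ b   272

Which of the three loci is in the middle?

vg

The two most frequent reciprocal classes, c vg b+ and c+ vg+ b, are the parental types, so the F1 was c vg b+ / c+ vg+ b.
The two rarest classes, c vg+ b+ and c+ vg b, are the double crossovers. Comparing them with the parentals, only the vg allele has switched, so vg is the middle locus and the order is b – vg – c.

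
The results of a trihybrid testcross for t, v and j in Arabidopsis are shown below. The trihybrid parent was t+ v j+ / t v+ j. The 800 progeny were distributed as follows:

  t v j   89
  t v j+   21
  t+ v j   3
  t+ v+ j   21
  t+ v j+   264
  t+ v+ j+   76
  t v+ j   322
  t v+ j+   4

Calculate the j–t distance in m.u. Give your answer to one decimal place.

6.1 m.u.

The two rarest classes, t+ v j and t v+ j+, are the double crossovers. Comparing them with the parentals, only the j allele has switched, so j is the middle locus and the order is v – j – t.
Crossovers in the j–t interval produce the single-crossover classes t v j+ and t+ v+ j (21 + 21 = 42) plus the double crossovers (7).
RF(j–t) = (42 + 7) / 800 = 49/800 = 0.0612 → 6.1 m.u.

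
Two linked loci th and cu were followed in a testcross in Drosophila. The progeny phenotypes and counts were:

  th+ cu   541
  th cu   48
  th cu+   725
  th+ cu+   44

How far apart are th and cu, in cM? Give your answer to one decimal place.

6.8 cM

The two most frequent classes, th+ cu (541) and th cu+ (725), are the parental types, so the F1 was th+ cu / th cu+.
The recombinant classes are th+ cu+ and th cu: 44 + 48 = 92.
Recombination frequency = 92/1358 = 0.0677 ≈ 6.8%, i.e. 6.8 cM.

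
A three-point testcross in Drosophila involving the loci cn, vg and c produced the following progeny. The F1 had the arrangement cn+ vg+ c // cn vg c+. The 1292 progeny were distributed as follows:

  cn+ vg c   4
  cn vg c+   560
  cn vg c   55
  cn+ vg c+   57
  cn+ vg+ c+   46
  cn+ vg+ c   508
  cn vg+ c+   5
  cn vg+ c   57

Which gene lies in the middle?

The two rarest classes, cn+ vg c and cn vg+ c+, are the double crossovers. Comparing them with the parentals, only the vg allele has switched, so vg is the middle locus and the order is c – vg – cn.

vg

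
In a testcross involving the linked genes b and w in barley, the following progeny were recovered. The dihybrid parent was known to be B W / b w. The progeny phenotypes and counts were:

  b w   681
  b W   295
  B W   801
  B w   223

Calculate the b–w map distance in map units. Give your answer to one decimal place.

The recombinant classes are B w and b W: 223 + 295 = 518.
Recombination frequency = 518/2000 = 0.2590 ≈ 25.9%, i.e. 25.9 map units.

25.9 map units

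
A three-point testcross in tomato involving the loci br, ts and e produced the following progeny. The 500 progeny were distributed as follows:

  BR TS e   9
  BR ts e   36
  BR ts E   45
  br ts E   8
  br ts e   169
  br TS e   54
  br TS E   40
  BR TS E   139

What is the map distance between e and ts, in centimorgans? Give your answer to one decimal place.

The two most frequent reciprocal classes, BR TS E and br ts e, are the parental types, so the F1 was BR TS E / br ts e.
The two rarest classes, BR TS e and br ts E, are the double crossovers. Comparing them with the parentals, only the e allele has switched, so e is the middle locus and the order is br – e – ts.
Crossovers in the e–ts interval produce the single-crossover classes BR ts E and br TS e (45 + 54 = 99) plus the double crossovers (17).
RF(e–ts) = (99 + 17) / 500 = 116/500 = 0.2320 → 23.2 centimorgans.

23.2 centimorgans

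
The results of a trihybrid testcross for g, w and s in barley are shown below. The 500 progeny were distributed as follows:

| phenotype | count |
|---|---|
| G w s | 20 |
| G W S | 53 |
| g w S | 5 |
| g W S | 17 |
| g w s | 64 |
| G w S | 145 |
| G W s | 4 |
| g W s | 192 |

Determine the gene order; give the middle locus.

The two most frequent reciprocal classes, G w S and g W s, are the parental types, so the F1 was G w S / g W s.
The two rarest classes, g w S and G W s, are the double crossovers. Comparing them with the parentals, only the g allele has switched, so g is the middle locus and the order is s – g – w.

g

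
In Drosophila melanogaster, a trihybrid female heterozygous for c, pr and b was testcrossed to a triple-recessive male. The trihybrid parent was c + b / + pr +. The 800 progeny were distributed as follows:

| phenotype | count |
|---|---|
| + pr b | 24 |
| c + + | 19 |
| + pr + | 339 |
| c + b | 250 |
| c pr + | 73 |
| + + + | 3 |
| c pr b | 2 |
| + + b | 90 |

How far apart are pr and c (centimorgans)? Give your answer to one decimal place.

21.0 centimorgans

The two rarest classes, c pr b and + + +, are the double crossovers. Comparing them with the parentals, only the pr allele has switched, so pr is the middle locus and the order is c – pr – b.
Crossovers in the c–pr interval produce the single-crossover classes + + b and c pr + (90 + 73 = 163) plus the double crossovers (5).
RF(c–pr) = (163 + 5) / 800 = 168/800 = 0.2100 → 21.0 centimorgans.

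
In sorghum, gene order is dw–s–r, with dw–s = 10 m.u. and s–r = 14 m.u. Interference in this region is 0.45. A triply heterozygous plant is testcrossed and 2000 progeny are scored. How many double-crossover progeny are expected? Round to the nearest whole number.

15

Map distances give recombination frequencies of 0.100 and 0.140 for the two intervals.
With interference 0.45 (so coincidence = 0.55), expected double-crossover frequency = 0.100 × 0.140 × 0.55 = 0.00770.
Expected number = 0.00770 × 2000 = 15.40 ≈ 15.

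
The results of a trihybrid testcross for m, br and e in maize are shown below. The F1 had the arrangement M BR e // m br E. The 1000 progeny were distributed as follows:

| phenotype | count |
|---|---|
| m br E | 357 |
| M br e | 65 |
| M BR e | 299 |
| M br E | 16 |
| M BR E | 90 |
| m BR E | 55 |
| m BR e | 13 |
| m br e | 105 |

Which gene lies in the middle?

m

The two rarest classes, m BR e and M br E, are the double crossovers. Comparing them with the parentals, only the m allele has switched, so m is the middle locus and the order is br – m – e.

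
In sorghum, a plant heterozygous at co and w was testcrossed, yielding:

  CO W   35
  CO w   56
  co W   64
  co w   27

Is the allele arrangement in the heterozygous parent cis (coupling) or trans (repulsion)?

The two most frequent classes are CO w (56) and co W (64); these are the parental (non-recombinant) types.
So the F1 carried CO w on one chromosome and co W on the other — the recessive alleles are on opposite chromosomes (trans / repulsion).

trans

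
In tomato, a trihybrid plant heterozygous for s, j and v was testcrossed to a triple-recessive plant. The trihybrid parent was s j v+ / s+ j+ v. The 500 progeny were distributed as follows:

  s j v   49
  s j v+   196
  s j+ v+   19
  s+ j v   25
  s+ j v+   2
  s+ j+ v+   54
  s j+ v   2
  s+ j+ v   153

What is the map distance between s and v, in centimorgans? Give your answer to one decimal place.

The two rarest classes, s+ j v+ and s j+ v, are the double crossovers. Comparing them with the parentals, only the s allele has switched, so s is the middle locus and the order is j – s – v.
Crossovers in the s–v interval produce the single-crossover classes s j v and s+ j+ v+ (49 + 54 = 103) plus the double crossovers (4).
RF(s–v) = (103 + 4) / 500 = 107/500 = 0.2140 → 21.4 centimorgans.

21.4 centimorgans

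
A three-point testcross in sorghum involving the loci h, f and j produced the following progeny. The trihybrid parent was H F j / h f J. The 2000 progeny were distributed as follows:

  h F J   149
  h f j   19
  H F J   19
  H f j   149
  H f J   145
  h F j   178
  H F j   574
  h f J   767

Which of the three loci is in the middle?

j

The two rarest classes, H F J and h f j, are the double crossovers. Comparing them with the parentals, only the j allele has switched, so j is the middle locus and the order is f – j – h.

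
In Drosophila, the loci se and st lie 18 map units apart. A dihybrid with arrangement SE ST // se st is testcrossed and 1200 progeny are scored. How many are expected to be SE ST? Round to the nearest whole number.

492

A map distance of 18 map units corresponds to a recombination frequency of 0.180.
The F1 is SE ST / se st, so SE ST is a parental gamete class with expected frequency (1 − r)/2 = 0.820/2 = 0.4100.
Expected number = 0.4100 × 1200 = 492.00 ≈ 492.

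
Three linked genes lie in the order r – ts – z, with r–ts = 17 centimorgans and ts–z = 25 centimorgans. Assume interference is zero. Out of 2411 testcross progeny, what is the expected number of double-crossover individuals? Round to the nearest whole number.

Map distances give recombination frequencies of 0.170 and 0.250 for the two intervals.
With no interference, expected double-crossover frequency = 0.170 × 0.250 = 0.04250.
Expected number = 0.04250 × 2411 = 102.47 ≈ 102.

102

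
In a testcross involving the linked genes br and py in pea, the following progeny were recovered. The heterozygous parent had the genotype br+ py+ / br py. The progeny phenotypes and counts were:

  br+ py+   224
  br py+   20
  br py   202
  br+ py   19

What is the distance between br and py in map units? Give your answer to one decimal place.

The recombinant classes are br+ py and br py+: 19 + 20 = 39.
Recombination frequency = 39/465 = 0.0839 ≈ 8.4%, i.e. 8.4 map units.

8.4 map units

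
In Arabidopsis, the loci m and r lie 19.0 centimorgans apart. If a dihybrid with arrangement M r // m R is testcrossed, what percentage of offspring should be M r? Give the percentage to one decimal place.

A map distance of 19.0 centimorgans corresponds to a recombination frequency of 0.190.
The F1 is M r / m R, so M r is a parental gamete class with expected frequency (1 − r)/2 = 0.810/2 = 0.4050.
That is 0.4050 = 40.5% of the progeny.

40.5%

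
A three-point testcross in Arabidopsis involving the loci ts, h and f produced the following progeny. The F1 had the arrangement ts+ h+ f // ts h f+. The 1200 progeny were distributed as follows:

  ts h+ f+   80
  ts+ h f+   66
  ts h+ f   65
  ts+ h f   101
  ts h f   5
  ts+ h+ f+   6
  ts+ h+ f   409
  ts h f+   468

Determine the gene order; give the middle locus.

f

The two rarest classes, ts+ h+ f+ and ts h f, are the double crossovers. Comparing them with the parentals, only the f allele has switched, so f is the middle locus and the order is ts – f – h.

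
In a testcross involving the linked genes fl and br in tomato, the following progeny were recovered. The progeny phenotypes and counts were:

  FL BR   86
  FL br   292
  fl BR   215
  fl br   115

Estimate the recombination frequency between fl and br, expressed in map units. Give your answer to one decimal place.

28.4 map units

The two most frequent classes, FL br (292) and fl BR (215), are the parental types, so the F1 was FL br / fl BR.
The recombinant classes are FL BR and fl br: 86 + 115 = 201.
Recombination frequency = 201/708 = 0.2839 ≈ 28.4%, i.e. 28.4 map units.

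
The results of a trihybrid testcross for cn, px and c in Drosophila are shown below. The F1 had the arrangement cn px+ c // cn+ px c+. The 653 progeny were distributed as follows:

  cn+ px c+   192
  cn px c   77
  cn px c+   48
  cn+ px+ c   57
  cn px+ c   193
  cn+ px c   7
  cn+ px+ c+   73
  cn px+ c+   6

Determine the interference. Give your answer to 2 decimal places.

0.56

The two rarest classes, cn px+ c+ and cn+ px c, are the double crossovers. Comparing them with the parentals, only the c allele has switched, so c is the middle locus and the order is cn – c – px.
cn–c: (105 + 13)/653 = 0.1807; c–px: (150 + 13)/653 = 0.2496.
Expected DCO frequency = 0.1807 × 0.2496 ≈ 0.04510; observed = 13/653 ≈ 0.01991.
Coefficient of coincidence = 0.01991/0.04510 ≈ 0.44; interference = 1 − 0.44 = 0.56.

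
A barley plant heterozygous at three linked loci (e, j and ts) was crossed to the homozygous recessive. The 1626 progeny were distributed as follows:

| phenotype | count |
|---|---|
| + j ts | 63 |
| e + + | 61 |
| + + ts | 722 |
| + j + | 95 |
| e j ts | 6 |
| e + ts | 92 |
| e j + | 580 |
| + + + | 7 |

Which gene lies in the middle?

ts

The two most frequent reciprocal classes, + + ts and e j +, are the parental types, so the F1 was + + ts / e j +.
The two rarest classes, + + + and e j ts, are the double crossovers. Comparing them with the parentals, only the ts allele has switched, so ts is the middle locus and the order is j – ts – e.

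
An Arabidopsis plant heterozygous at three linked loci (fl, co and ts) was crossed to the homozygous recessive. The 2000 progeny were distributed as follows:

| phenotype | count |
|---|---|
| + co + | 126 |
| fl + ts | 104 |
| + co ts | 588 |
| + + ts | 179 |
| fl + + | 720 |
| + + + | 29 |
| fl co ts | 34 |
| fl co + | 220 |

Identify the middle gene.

The two most frequent reciprocal classes, + co ts and fl + +, are the parental types, so the F1 was + co ts / fl + +.
The two rarest classes, fl co ts and + + +, are the double crossovers. Comparing them with the parentals, only the fl allele has switched, so fl is the middle locus and the order is ts – fl – co.

fl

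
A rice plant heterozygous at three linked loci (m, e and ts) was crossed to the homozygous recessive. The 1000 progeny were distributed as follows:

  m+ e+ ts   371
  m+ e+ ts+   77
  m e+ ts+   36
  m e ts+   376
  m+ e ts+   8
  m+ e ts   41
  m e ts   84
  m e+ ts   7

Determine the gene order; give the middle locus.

m

The two most frequent reciprocal classes, m e ts+ and m+ e+ ts, are the parental types, so the F1 was m e ts+ / m+ e+ ts.
The two rarest classes, m+ e ts+ and m e+ ts, are the double crossovers. Comparing them with the parentals, only the m allele has switched, so m is the middle locus and the order is e – m – ts.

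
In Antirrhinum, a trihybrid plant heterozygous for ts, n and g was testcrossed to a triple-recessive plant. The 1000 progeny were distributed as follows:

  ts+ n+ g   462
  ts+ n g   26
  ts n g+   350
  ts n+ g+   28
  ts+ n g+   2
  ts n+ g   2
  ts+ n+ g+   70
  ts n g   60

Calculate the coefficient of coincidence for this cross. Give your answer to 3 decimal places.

0.515

The two most frequent reciprocal classes, ts n g+ and ts+ n+ g, are the parental types, so the F1 was ts n g+ / ts+ n+ g.
The two rarest classes, ts+ n g+ and ts n+ g, are the double crossovers. Comparing them with the parentals, only the ts allele has switched, so ts is the middle locus and the order is n – ts – g.
n–ts: (54 + 4)/1000 = 0.0580; ts–g: (130 + 4)/1000 = 0.1340.
Expected DCO frequency = 0.0580 × 0.1340 ≈ 0.00777; observed = 4/1000 ≈ 0.00400.
Coefficient of coincidence = 0.00400/0.00777 ≈ 0.515.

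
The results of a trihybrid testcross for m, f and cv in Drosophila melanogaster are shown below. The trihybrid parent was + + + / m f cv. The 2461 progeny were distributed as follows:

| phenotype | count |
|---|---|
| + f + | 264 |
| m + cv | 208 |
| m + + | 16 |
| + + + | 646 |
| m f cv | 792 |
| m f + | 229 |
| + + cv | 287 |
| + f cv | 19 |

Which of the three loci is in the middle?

The two rarest classes, m + + and + f cv, are the double crossovers. Comparing them with the parentals, only the m allele has switched, so m is the middle locus and the order is f – m – cv.

m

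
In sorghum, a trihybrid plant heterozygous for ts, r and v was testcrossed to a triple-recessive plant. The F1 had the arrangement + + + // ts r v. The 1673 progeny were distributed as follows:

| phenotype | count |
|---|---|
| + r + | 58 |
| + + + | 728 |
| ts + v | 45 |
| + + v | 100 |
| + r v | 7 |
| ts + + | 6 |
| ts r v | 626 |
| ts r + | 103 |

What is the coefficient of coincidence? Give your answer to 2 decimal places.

The two rarest classes, ts + + and + r v, are the double crossovers. Comparing them with the parentals, only the ts allele has switched, so ts is the middle locus and the order is r – ts – v.
r–ts: (103 + 13)/1673 = 0.0693; ts–v: (203 + 13)/1673 = 0.1291.
Expected DCO frequency = 0.0693 × 0.1291 ≈ 0.00895; observed = 13/1673 ≈ 0.00777.
Coefficient of coincidence = 0.00777/0.00895 ≈ 0.87.

0.87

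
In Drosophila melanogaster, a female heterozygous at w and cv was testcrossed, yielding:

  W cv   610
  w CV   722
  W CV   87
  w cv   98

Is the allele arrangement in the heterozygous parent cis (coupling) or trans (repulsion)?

trans

The two most frequent classes are W cv (610) and w CV (722); these are the parental (non-recombinant) types.
So the F1 carried W cv on one chromosome and w CV on the other — the recessive alleles are on opposite chromosomes (trans / repulsion).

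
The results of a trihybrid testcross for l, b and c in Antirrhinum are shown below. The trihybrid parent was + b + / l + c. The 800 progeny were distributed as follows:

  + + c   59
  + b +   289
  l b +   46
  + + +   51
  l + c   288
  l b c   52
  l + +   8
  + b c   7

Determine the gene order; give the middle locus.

c

The two rarest classes, + b c and l + +, are the double crossovers. Comparing them with the parentals, only the c allele has switched, so c is the middle locus and the order is l – c – b.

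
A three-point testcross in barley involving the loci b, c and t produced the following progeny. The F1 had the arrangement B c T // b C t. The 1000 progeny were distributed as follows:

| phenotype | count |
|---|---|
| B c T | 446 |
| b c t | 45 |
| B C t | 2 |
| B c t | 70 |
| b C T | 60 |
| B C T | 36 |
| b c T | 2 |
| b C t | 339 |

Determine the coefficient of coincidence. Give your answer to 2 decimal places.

The two rarest classes, b c T and B C t, are the double crossovers. Comparing them with the parentals, only the b allele has switched, so b is the middle locus and the order is c – b – t.
c–b: (81 + 4)/1000 = 0.0850; b–t: (130 + 4)/1000 = 0.1340.
Expected DCO frequency = 0.0850 × 0.1340 ≈ 0.01139; observed = 4/1000 ≈ 0.00400.
Coefficient of coincidence = 0.00400/0.01139 ≈ 0.35.

0.35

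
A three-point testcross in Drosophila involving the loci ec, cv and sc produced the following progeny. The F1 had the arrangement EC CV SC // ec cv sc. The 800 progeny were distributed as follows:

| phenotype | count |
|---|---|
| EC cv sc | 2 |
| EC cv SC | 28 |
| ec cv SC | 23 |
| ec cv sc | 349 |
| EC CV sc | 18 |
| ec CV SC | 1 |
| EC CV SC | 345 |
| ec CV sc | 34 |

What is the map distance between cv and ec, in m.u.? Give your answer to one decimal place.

The two rarest classes, ec CV SC and EC cv sc, are the double crossovers. Comparing them with the parentals, only the ec allele has switched, so ec is the middle locus and the order is cv – ec – sc.
Crossovers in the cv–ec interval produce the single-crossover classes EC cv SC and ec CV sc (28 + 34 = 62) plus the double crossovers (3).
RF(cv–ec) = (62 + 3) / 800 = 65/800 = 0.0813 → 8.1 m.u.

8.1 m.u.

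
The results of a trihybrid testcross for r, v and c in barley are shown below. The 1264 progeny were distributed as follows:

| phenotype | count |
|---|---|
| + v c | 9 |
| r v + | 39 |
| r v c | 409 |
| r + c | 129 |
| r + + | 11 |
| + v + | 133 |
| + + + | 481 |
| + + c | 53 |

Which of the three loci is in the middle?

r

The two most frequent reciprocal classes, r v c and + + +, are the parental types, so the F1 was r v c / + + +.
The two rarest classes, + v c and r + +, are the double crossovers. Comparing them with the parentals, only the r allele has switched, so r is the middle locus and the order is c – r – v.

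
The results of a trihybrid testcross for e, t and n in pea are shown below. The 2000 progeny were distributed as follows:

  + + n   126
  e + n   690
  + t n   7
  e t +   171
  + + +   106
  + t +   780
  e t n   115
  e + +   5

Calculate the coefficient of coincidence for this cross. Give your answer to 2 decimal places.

0.33

The two most frequent reciprocal classes, e + n and + t +, are the parental types, so the F1 was e + n / + t +.
The two rarest classes, e + + and + t n, are the double crossovers. Comparing them with the parentals, only the n allele has switched, so n is the middle locus and the order is e – n – t.
e–n: (297 + 12)/2000 = 0.1545; n–t: (221 + 12)/2000 = 0.1165.
Expected DCO frequency = 0.1545 × 0.1165 ≈ 0.01800; observed = 12/2000 ≈ 0.00600.
Coefficient of coincidence = 0.00600/0.01800 ≈ 0.33.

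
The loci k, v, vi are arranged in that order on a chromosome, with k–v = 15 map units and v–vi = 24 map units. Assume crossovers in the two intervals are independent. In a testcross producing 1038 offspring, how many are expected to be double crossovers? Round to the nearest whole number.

37

Map distances give recombination frequencies of 0.150 and 0.240 for the two intervals.
With no interference, expected double-crossover frequency = 0.150 × 0.240 = 0.03600.
Expected number = 0.03600 × 1038 = 37.37 ≈ 37.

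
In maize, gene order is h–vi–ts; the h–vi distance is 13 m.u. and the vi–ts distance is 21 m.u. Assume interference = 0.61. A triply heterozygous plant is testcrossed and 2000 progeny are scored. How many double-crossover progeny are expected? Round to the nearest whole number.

Map distances give recombination frequencies of 0.130 and 0.210 for the two intervals.
With interference 0.61 (so coincidence = 0.39), expected double-crossover frequency = 0.130 × 0.210 × 0.39 = 0.01065.
Expected number = 0.01065 × 2000 = 21.29 ≈ 21.

21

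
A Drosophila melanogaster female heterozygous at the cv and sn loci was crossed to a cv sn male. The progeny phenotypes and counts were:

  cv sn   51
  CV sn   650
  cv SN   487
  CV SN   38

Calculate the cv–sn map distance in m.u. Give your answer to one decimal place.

The two most frequent classes, CV sn (650) and cv SN (487), are the parental types, so the F1 was CV sn / cv SN.
The recombinant classes are CV SN and cv sn: 38 + 51 = 89.
Recombination frequency = 89/1226 = 0.0726 ≈ 7.3%, i.e. 7.3 m.u.

7.3 m.u.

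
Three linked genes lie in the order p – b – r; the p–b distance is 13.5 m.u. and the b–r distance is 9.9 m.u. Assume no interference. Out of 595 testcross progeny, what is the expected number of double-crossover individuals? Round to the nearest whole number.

8

Map distances give recombination frequencies of 0.135 and 0.099 for the two intervals.
With no interference, expected double-crossover frequency = 0.135 × 0.099 = 0.01337.
Expected number = 0.01337 × 595 = 7.95 ≈ 8.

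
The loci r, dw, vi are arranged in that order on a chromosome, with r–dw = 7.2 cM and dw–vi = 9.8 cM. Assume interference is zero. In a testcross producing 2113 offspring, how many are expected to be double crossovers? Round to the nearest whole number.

15

Map distances give recombination frequencies of 0.072 and 0.098 for the two intervals.
With no interference, expected double-crossover frequency = 0.072 × 0.098 = 0.00706.
Expected number = 0.00706 × 2113 = 14.91 ≈ 15.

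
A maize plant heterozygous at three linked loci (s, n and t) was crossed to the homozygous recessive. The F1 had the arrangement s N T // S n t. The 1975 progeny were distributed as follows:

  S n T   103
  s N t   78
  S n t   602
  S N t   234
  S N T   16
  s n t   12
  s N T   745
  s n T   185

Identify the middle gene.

The two rarest classes, S N T and s n t, are the double crossovers. Comparing them with the parentals, only the s allele has switched, so s is the middle locus and the order is t – s – n.

s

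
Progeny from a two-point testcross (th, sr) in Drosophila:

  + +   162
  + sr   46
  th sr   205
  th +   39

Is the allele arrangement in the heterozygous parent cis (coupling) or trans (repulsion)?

cis

The two most frequent classes are + + (162) and th sr (205); these are the parental (non-recombinant) types.
So the F1 carried + + on one chromosome and th sr on the other — the recessive alleles are on the same chromosome (cis / coupling).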